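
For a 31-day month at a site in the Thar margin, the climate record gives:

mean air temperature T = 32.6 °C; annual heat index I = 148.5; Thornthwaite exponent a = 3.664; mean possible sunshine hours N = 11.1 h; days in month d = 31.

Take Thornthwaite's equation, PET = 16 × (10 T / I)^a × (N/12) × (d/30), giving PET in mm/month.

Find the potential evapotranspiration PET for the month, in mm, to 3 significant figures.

273 mm

10T/I = 10 × 32.6 / 148.5 = 2.1953
(10T/I)^a = 2.1953^3.664 = 17.8334
Uncorrected PET = 16 × 17.8334 = 285.334 mm
Correction = (N/12)(d/30) = (11.1/12)(31/30) = 0.9558
PET = 285.334 × 0.9558 = 272.722 mm/month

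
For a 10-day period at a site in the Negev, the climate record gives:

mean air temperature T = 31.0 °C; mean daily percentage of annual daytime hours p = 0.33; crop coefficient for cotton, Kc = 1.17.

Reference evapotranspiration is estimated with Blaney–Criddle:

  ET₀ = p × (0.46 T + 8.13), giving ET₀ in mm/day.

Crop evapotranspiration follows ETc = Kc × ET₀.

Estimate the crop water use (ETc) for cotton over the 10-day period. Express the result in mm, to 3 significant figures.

86.4 mm

ET₀ = 0.33 × (0.46 × 31.0 + 8.13) = 0.33 × 22.390 = 7.3887 mm/d
ETc = Kc × ET₀ = 1.17 × 7.3887 = 8.6448 mm/d
Over 10 days: 8.6448 × 10 = 86.448 mm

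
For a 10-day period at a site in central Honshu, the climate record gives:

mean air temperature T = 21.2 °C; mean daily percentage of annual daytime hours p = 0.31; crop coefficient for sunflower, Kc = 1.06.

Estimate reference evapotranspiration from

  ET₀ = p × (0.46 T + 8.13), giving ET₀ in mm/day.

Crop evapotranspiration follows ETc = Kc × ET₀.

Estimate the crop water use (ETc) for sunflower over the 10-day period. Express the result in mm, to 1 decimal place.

ET₀ = 0.31 × (0.46 × 21.2 + 8.13) = 0.31 × 17.882 = 5.5434 mm/d
ETc = Kc × ET₀ = 1.06 × 5.5434 = 5.8760 mm/d
Over 10 days: 5.8760 × 10 = 58.760 mm

58.8 mm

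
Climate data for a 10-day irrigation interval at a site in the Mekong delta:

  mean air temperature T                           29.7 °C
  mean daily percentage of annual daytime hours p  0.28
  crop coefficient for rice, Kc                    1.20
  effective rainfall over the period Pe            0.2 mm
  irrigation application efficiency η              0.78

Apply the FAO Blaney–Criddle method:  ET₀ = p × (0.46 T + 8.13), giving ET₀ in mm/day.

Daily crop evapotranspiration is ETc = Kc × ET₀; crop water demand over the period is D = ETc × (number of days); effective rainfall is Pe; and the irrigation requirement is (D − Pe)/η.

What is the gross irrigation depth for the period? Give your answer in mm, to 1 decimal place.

ET₀ = 0.28 × (0.46 × 29.7 + 8.13) = 0.28 × 21.792 = 6.1018 mm/d
ETc = Kc × ET₀ = 1.20 × 6.1018 = 7.3222 mm/d
Crop demand D = ETc × 10 d = 7.3222 × 10 = 73.222 mm
D − Pe = 73.222 − 0.2 = 73.022 mm
Gross irrigation = 73.022 / 0.78 = 93.618 mm

93.6 mm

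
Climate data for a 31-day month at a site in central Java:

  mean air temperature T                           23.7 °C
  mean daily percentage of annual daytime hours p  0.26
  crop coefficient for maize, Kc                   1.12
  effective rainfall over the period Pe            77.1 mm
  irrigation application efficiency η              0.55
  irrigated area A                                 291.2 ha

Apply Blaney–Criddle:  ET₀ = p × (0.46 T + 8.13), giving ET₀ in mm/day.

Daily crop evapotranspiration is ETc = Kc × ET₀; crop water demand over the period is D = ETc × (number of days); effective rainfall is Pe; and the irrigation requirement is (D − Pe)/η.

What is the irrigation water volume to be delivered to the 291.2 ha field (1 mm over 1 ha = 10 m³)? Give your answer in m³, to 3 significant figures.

501000 m³

ET₀ = 0.26 × (0.46 × 23.7 + 8.13) = 0.26 × 19.032 = 4.9483 mm/d
ETc = Kc × ET₀ = 1.12 × 4.9483 = 5.5421 mm/d
Crop demand D = ETc × 31 d = 5.5421 × 31 = 171.805 mm
D − Pe = 171.805 − 77.1 = 94.705 mm
Gross irrigation = 94.705 / 0.55 = 172.191 mm
Volume = 172.191 mm × 291.2 ha × 10 = 501420.2 m³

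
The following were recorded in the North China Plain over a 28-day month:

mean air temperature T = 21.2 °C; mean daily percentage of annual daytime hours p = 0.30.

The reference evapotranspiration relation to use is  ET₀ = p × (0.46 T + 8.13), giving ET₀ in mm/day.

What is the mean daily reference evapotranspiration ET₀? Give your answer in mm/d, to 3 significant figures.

5.36 mm/d

ET₀ = 0.30 × (0.46 × 21.2 + 8.13) = 0.30 × 17.882 = 5.3646 mm/d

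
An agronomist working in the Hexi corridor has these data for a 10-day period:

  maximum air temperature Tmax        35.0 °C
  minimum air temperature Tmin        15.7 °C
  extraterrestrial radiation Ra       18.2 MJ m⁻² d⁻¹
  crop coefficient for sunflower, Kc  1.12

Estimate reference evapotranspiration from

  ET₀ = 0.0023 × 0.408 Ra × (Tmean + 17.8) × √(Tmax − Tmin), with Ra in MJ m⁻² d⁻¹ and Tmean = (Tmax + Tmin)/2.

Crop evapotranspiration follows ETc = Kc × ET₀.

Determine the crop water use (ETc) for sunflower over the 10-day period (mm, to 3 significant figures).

Tmean = (35.0 + 15.7)/2 = 25.35 °C
0.408 Ra = 0.408 × 18.2 = 7.4256 mm/d equivalent
ET₀ = 0.0023 × 7.4256 × (25.35 + 17.8) × √19.3 = 0.0023 × 7.4256 × 43.15 × 4.3932 = 3.2376 mm/d
ETc = Kc × ET₀ = 1.12 × 3.2376 = 3.6261 mm/d
Over 10 days: 3.6261 × 10 = 36.261 mm

36.3 mm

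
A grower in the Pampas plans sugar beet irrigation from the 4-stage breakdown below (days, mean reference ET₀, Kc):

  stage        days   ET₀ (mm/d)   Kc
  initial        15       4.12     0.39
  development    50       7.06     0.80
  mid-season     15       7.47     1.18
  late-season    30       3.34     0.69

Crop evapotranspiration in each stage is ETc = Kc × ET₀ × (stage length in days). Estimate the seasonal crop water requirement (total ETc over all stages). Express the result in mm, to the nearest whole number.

508 mm

initial: 0.39 × 4.12 × 15 = 24.10 mm
development: 0.80 × 7.06 × 50 = 282.40 mm
mid-season: 1.18 × 7.47 × 15 = 132.22 mm
late-season: 0.69 × 3.34 × 30 = 69.14 mm
Seasonal total = 507.86 mm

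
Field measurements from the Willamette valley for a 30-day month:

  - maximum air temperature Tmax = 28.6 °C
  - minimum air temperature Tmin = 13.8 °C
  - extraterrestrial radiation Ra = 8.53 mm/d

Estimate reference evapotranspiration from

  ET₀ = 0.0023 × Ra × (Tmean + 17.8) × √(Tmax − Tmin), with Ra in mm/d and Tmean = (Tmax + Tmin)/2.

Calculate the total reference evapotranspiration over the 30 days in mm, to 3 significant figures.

Tmean = (28.6 + 13.8)/2 = 21.20 °C
ET₀ = 0.0023 × 8.53 × (21.20 + 17.8) × √14.8 = 0.0023 × 8.53 × 39.00 × 3.8471 = 2.9436 mm/d
Over 30 days: 2.9436 × 30 = 88.308 mm

88.3 mm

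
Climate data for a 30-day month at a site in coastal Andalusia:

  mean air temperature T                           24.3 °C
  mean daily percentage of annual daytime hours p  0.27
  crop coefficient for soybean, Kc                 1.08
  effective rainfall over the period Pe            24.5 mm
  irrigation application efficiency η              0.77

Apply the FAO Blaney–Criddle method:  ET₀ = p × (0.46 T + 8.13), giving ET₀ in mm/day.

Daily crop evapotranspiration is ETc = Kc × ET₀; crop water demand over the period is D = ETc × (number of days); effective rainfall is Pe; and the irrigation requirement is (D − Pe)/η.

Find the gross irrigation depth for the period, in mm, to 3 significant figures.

ET₀ = 0.27 × (0.46 × 24.3 + 8.13) = 0.27 × 19.308 = 5.2132 mm/d
ETc = Kc × ET₀ = 1.08 × 5.2132 = 5.6303 mm/d
Crop demand D = ETc × 30 d = 5.6303 × 30 = 168.909 mm
D − Pe = 168.909 − 24.5 = 144.409 mm
Gross irrigation = 144.409 / 0.77 = 187.544 mm

188 mm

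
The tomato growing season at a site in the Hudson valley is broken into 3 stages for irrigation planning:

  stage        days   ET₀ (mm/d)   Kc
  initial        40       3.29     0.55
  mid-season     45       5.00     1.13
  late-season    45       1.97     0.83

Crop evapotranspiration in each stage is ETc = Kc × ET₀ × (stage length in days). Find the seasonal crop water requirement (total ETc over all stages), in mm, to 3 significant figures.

400 mm

initial: 0.55 × 3.29 × 40 = 72.38 mm
mid-season: 1.13 × 5.00 × 45 = 254.25 mm
late-season: 0.83 × 1.97 × 45 = 73.58 mm
Seasonal total = 400.21 mm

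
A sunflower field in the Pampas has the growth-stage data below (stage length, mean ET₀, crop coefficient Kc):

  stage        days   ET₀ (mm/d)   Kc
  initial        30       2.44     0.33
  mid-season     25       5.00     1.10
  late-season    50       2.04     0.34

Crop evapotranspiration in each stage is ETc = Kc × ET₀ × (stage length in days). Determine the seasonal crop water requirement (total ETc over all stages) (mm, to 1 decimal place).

initial: 0.33 × 2.44 × 30 = 24.16 mm
mid-season: 1.10 × 5.00 × 25 = 137.50 mm
late-season: 0.34 × 2.04 × 50 = 34.68 mm
Seasonal total = 196.34 mm

196.3 mm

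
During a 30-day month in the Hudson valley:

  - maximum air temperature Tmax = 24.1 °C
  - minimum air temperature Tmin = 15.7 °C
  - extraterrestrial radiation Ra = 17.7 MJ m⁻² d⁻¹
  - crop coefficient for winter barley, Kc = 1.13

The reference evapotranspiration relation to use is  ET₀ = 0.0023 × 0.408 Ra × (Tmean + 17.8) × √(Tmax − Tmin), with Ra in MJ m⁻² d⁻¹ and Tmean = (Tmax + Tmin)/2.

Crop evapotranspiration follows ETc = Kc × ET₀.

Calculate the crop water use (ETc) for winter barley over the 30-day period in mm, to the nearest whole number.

Tmean = (24.1 + 15.7)/2 = 19.90 °C
0.408 Ra = 0.408 × 17.7 = 7.2216 mm/d equivalent
ET₀ = 0.0023 × 7.2216 × (19.90 + 17.8) × √8.4 = 0.0023 × 7.2216 × 37.70 × 2.8983 = 1.8149 mm/d
ETc = Kc × ET₀ = 1.13 × 1.8149 = 2.0508 mm/d
Over 30 days: 2.0508 × 30 = 61.524 mm

62 mm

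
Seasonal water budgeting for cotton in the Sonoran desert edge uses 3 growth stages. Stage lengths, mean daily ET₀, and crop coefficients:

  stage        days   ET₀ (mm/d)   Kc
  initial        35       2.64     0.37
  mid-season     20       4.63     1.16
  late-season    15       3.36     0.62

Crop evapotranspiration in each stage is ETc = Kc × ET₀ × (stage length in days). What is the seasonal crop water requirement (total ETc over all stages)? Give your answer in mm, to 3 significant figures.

initial: 0.37 × 2.64 × 35 = 34.19 mm
mid-season: 1.16 × 4.63 × 20 = 107.42 mm
late-season: 0.62 × 3.36 × 15 = 31.25 mm
Seasonal total = 172.86 mm

173 mm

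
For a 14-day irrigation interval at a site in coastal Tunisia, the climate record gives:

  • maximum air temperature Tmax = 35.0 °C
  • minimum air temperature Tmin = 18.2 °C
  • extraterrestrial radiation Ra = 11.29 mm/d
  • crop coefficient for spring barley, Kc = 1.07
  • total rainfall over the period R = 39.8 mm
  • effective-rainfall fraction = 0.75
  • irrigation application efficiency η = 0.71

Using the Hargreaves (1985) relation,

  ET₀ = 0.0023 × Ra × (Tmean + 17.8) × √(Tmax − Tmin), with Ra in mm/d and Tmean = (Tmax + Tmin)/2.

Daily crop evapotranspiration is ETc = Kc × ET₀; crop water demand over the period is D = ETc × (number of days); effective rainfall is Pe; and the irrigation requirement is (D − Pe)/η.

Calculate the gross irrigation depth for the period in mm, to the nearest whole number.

58 mm

Tmean = (35.0 + 18.2)/2 = 26.60 °C
ET₀ = 0.0023 × 11.29 × (26.60 + 17.8) × √16.8 = 0.0023 × 11.29 × 44.40 × 4.0988 = 4.7256 mm/d
ETc = Kc × ET₀ = 1.07 × 4.7256 = 5.0564 mm/d
Crop demand D = ETc × 14 d = 5.0564 × 14 = 70.790 mm
Pe = 0.75 × 39.8 = 29.850 mm
D − Pe = 70.790 − 29.850 = 40.940 mm
Gross irrigation = 40.940 / 0.71 = 57.662 mm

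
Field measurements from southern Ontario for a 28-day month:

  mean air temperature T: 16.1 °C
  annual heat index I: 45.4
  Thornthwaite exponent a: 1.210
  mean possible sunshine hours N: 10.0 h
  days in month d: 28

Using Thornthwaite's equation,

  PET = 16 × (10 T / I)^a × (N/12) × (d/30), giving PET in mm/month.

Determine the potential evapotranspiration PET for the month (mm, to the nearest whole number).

10T/I = 10 × 16.1 / 45.4 = 3.5463
(10T/I)^a = 3.5463^1.210 = 4.6262
Uncorrected PET = 16 × 4.6262 = 74.019 mm
Correction = (N/12)(d/30) = (10.0/12)(28/30) = 0.7778
PET = 74.019 × 0.7778 = 57.572 mm/month

58 mm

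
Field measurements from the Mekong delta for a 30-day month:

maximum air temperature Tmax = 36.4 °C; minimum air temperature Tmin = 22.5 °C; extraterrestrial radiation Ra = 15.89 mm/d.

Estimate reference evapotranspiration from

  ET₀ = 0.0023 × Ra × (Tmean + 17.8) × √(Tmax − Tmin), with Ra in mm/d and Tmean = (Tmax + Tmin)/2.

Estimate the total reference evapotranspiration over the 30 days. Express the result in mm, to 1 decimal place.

193.1 mm

Tmean = (36.4 + 22.5)/2 = 29.45 °C
ET₀ = 0.0023 × 15.89 × (29.45 + 17.8) × √13.9 = 0.0023 × 15.89 × 47.25 × 3.7283 = 6.4382 mm/d
Over 30 days: 6.4382 × 30 = 193.146 mm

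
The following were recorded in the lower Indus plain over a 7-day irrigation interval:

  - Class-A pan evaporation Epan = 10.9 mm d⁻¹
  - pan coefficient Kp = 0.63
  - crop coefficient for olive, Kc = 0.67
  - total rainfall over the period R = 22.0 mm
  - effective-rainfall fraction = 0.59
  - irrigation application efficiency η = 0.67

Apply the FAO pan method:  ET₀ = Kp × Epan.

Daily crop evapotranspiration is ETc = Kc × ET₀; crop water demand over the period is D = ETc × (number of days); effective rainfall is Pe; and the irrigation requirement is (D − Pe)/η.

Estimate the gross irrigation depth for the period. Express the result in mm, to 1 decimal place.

28.7 mm

ET₀ = 0.63 × 10.9 = 6.8670 mm/d
ETc = Kc × ET₀ = 0.67 × 6.8670 = 4.6009 mm/d
Crop demand D = ETc × 7 d = 4.6009 × 7 = 32.206 mm
Pe = 0.59 × 22.0 = 12.980 mm
D − Pe = 32.206 − 12.980 = 19.226 mm
Gross irrigation = 19.226 / 0.67 = 28.696 mm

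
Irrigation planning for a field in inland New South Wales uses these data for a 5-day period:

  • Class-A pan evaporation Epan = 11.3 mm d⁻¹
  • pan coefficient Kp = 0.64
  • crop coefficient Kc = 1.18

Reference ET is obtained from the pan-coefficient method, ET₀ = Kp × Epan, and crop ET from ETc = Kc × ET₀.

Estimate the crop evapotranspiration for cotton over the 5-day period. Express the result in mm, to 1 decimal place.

ET₀ = 0.64 × 11.3 = 7.2320 mm/d
ETc = Kc × ET₀ = 1.18 × 7.2320 = 8.5338 mm/d
Over 5 days: 8.5338 × 5 = 42.669 mm

42.7 mm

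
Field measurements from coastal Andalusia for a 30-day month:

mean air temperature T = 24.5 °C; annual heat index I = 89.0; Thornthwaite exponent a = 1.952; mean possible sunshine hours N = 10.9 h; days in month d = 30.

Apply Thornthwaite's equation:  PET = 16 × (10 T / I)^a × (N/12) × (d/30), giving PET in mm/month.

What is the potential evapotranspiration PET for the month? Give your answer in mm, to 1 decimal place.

10T/I = 10 × 24.5 / 89.0 = 2.7528
(10T/I)^a = 2.7528^1.952 = 7.2184
Uncorrected PET = 16 × 7.2184 = 115.494 mm
Correction = (N/12)(d/30) = (10.9/12)(30/30) = 0.9083
PET = 115.494 × 0.9083 = 104.903 mm/month

104.9 mm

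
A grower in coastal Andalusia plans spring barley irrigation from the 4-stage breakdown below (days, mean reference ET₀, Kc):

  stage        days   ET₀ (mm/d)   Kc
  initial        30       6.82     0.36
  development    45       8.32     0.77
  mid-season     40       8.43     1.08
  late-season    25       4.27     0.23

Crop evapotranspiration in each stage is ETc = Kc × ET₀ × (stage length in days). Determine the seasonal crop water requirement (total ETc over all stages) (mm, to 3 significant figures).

751 mm

initial: 0.36 × 6.82 × 30 = 73.66 mm
development: 0.77 × 8.32 × 45 = 288.29 mm
mid-season: 1.08 × 8.43 × 40 = 364.18 mm
late-season: 0.23 × 4.27 × 25 = 24.55 mm
Seasonal total = 750.68 mm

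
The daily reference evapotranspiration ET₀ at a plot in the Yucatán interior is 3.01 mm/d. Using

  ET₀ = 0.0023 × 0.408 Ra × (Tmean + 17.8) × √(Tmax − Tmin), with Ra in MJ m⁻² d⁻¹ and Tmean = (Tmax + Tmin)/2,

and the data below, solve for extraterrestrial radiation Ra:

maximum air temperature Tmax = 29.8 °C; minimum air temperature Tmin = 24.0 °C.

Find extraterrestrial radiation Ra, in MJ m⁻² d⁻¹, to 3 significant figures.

Tmean = (29.8+24.0)/2 = 26.90 °C; ΔT = 5.8
Ra = ET₀ / [0.0023 × 0.408 × (Tmean+17.8) × √ΔT]
   = 3.01 / (0.0023 × 0.408 × 44.70 × 2.4083) = 29.796 MJ m⁻² d⁻¹

29.8 MJ m⁻² d⁻¹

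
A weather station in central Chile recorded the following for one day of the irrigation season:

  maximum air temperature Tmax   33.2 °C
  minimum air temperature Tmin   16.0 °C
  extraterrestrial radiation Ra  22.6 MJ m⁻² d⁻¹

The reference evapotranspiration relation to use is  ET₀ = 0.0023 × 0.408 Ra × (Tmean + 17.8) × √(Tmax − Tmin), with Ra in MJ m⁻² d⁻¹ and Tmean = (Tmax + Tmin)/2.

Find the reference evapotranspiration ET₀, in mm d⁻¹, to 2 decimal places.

Tmean = (33.2 + 16.0)/2 = 24.60 °C
0.408 Ra = 0.408 × 22.6 = 9.2208 mm/d equivalent
ET₀ = 0.0023 × 9.2208 × (24.60 + 17.8) × √17.2 = 0.0023 × 9.2208 × 42.40 × 4.1473 = 3.7293 mm/d

3.73 mm d⁻¹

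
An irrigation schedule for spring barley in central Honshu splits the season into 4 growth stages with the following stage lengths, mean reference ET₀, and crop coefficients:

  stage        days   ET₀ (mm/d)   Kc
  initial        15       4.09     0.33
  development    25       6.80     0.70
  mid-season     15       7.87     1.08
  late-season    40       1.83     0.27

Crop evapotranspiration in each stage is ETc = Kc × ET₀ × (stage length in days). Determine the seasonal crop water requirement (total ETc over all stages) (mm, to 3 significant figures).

initial: 0.33 × 4.09 × 15 = 20.25 mm
development: 0.70 × 6.80 × 25 = 119.00 mm
mid-season: 1.08 × 7.87 × 15 = 127.49 mm
late-season: 0.27 × 1.83 × 40 = 19.76 mm
Seasonal total = 286.50 mm

287 mm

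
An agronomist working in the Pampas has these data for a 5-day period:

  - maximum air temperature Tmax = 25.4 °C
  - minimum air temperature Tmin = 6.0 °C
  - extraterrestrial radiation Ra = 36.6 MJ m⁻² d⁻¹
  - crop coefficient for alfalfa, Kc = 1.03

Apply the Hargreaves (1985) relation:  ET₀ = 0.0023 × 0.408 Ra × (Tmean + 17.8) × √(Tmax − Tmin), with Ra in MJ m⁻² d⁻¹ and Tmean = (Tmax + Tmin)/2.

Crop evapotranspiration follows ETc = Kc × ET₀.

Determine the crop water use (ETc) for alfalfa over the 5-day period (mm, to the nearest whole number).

Tmean = (25.4 + 6.0)/2 = 15.70 °C
0.408 Ra = 0.408 × 36.6 = 14.9328 mm/d equivalent
ET₀ = 0.0023 × 14.9328 × (15.70 + 17.8) × √19.4 = 0.0023 × 14.9328 × 33.50 × 4.4045 = 5.0677 mm/d
ETc = Kc × ET₀ = 1.03 × 5.0677 = 5.2197 mm/d
Over 5 days: 5.2197 × 5 = 26.099 mm

26 mm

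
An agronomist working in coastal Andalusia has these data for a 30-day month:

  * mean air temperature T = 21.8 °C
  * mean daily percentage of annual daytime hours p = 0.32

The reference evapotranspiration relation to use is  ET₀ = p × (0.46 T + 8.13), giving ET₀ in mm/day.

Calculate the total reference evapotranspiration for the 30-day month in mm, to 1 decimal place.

ET₀ = 0.32 × (0.46 × 21.8 + 8.13) = 0.32 × 18.158 = 5.8106 mm/d
Monthly total = 5.8106 × 30 = 174.318 mm

174.3 mm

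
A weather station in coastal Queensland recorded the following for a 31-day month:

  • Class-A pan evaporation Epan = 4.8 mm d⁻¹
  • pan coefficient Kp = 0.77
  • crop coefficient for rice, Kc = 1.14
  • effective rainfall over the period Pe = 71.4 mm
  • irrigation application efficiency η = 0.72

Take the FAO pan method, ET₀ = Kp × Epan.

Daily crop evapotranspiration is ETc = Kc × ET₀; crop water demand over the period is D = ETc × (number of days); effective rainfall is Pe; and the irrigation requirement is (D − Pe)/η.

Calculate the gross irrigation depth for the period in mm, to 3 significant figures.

82.2 mm

ET₀ = 0.77 × 4.8 = 3.6960 mm/d
ETc = Kc × ET₀ = 1.14 × 3.6960 = 4.2134 mm/d
Crop demand D = ETc × 31 d = 4.2134 × 31 = 130.615 mm
D − Pe = 130.615 − 71.4 = 59.215 mm
Gross irrigation = 59.215 / 0.72 = 82.243 mm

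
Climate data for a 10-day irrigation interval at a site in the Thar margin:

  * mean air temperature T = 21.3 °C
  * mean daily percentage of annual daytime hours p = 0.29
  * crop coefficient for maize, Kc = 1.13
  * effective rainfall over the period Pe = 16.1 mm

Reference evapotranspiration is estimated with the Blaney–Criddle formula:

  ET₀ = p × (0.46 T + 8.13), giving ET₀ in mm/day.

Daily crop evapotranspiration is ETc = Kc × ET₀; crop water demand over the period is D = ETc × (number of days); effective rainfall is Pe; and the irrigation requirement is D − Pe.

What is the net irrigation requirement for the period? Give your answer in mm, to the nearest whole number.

43 mm

ET₀ = 0.29 × (0.46 × 21.3 + 8.13) = 0.29 × 17.928 = 5.1991 mm/d
ETc = Kc × ET₀ = 1.13 × 5.1991 = 5.8750 mm/d
Crop demand D = ETc × 10 d = 5.8750 × 10 = 58.750 mm
D − Pe = 58.750 − 16.1 = 42.650 mm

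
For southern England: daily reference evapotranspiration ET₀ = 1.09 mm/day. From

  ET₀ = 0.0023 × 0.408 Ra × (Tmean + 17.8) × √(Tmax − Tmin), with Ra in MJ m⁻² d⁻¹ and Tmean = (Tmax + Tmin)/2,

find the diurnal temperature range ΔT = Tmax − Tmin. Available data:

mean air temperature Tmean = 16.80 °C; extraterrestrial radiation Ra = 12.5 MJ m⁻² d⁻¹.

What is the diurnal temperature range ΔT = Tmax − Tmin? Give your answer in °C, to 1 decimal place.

7.2 °C

√ΔT = ET₀ / [0.0023 × 0.408 × Ra × (Tmean+17.8)] = 1.09 / (0.0023 × 5.1000 × 34.60) = 2.6857
ΔT = 2.6857² = 7.213 °C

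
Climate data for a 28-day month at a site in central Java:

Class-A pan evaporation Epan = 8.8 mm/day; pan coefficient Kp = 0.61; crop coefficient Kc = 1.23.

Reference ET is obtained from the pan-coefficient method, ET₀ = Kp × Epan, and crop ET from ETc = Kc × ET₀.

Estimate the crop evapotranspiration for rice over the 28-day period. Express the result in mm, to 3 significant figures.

185 mm

ET₀ = 0.61 × 8.8 = 5.3680 mm/d
ETc = Kc × ET₀ = 1.23 × 5.3680 = 6.6026 mm/d
Over 28 days: 6.6026 × 28 = 184.873 mm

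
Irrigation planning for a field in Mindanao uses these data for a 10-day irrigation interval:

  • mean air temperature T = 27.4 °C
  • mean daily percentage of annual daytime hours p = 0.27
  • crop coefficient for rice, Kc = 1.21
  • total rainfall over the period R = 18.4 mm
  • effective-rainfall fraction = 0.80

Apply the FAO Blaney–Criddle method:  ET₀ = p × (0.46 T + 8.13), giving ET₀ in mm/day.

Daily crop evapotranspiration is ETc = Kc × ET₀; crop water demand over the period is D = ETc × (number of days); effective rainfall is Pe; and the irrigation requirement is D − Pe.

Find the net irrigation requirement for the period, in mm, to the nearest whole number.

53 mm

ET₀ = 0.27 × (0.46 × 27.4 + 8.13) = 0.27 × 20.734 = 5.5982 mm/d
ETc = Kc × ET₀ = 1.21 × 5.5982 = 6.7738 mm/d
Crop demand D = ETc × 10 d = 6.7738 × 10 = 67.738 mm
Pe = 0.80 × 18.4 = 14.720 mm
D − Pe = 67.738 − 14.720 = 53.018 mm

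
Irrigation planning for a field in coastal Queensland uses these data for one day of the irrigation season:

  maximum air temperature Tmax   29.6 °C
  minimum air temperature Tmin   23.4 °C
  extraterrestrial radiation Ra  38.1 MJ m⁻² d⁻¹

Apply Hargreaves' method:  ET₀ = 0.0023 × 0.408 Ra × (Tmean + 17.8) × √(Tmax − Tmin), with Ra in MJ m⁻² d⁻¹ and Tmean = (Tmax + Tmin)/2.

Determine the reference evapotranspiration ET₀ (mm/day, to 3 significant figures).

3.94 mm/day

Tmean = (29.6 + 23.4)/2 = 26.50 °C
0.408 Ra = 0.408 × 38.1 = 15.5448 mm/d equivalent
ET₀ = 0.0023 × 15.5448 × (26.50 + 17.8) × √6.2 = 0.0023 × 15.5448 × 44.30 × 2.4900 = 3.9438 mm/d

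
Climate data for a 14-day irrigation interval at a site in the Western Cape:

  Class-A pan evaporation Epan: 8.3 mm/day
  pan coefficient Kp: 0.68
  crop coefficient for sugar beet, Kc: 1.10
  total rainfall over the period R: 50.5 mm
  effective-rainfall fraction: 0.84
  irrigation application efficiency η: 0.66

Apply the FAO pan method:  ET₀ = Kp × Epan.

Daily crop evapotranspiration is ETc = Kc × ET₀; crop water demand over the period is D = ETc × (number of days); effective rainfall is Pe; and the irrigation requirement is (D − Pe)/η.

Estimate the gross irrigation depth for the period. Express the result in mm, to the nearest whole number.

ET₀ = 0.68 × 8.3 = 5.6440 mm/d
ETc = Kc × ET₀ = 1.10 × 5.6440 = 6.2084 mm/d
Crop demand D = ETc × 14 d = 6.2084 × 14 = 86.918 mm
Pe = 0.84 × 50.5 = 42.420 mm
D − Pe = 86.918 − 42.420 = 44.498 mm
Gross irrigation = 44.498 / 0.66 = 67.421 mm

67 mm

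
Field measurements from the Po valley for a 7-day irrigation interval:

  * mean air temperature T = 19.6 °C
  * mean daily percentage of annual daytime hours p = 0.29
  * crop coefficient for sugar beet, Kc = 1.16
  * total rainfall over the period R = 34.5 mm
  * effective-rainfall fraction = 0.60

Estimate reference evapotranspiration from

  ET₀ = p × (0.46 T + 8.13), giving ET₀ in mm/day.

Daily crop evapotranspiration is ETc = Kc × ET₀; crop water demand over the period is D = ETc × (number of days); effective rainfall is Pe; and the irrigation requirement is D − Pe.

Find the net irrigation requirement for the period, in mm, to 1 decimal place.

19.7 mm

ET₀ = 0.29 × (0.46 × 19.6 + 8.13) = 0.29 × 17.146 = 4.9723 mm/d
ETc = Kc × ET₀ = 1.16 × 4.9723 = 5.7679 mm/d
Crop demand D = ETc × 7 d = 5.7679 × 7 = 40.375 mm
Pe = 0.60 × 34.5 = 20.700 mm
D − Pe = 40.375 − 20.700 = 19.675 mm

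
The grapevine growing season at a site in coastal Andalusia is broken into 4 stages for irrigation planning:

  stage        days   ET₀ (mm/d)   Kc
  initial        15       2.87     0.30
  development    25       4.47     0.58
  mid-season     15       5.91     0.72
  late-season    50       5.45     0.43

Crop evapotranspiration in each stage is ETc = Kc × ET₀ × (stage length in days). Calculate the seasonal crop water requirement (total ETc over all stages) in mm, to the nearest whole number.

259 mm

initial: 0.30 × 2.87 × 15 = 12.92 mm
development: 0.58 × 4.47 × 25 = 64.82 mm
mid-season: 0.72 × 5.91 × 15 = 63.83 mm
late-season: 0.43 × 5.45 × 50 = 117.18 mm
Seasonal total = 258.75 mm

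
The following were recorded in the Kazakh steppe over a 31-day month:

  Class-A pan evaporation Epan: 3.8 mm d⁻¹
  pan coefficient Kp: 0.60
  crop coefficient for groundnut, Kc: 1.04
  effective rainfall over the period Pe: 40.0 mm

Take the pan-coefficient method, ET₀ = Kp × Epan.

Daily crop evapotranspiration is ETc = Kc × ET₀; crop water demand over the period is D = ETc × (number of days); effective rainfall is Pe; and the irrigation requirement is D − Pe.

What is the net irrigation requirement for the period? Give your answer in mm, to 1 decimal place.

ET₀ = 0.60 × 3.8 = 2.2800 mm/d
ETc = Kc × ET₀ = 1.04 × 2.2800 = 2.3712 mm/d
Crop demand D = ETc × 31 d = 2.3712 × 31 = 73.507 mm
D − Pe = 73.507 − 40.0 = 33.507 mm

33.5 mm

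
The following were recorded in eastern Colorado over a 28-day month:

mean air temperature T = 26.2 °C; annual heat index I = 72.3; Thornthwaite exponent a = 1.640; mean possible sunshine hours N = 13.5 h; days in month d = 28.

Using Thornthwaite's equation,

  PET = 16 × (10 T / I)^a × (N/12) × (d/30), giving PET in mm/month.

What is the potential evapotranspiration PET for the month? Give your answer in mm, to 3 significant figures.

10T/I = 10 × 26.2 / 72.3 = 3.6238
(10T/I)^a = 3.6238^1.640 = 8.2609
Uncorrected PET = 16 × 8.2609 = 132.174 mm
Correction = (N/12)(d/30) = (13.5/12)(28/30) = 1.0500
PET = 132.174 × 1.0500 = 138.783 mm/month

139 mm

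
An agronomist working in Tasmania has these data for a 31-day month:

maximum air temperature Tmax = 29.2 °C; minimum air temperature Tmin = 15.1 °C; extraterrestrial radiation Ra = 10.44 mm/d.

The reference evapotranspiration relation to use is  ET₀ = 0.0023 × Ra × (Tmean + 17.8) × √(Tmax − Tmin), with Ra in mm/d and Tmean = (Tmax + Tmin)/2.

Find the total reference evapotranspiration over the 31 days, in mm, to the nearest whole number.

112 mm

Tmean = (29.2 + 15.1)/2 = 22.15 °C
ET₀ = 0.0023 × 10.44 × (22.15 + 17.8) × √14.1 = 0.0023 × 10.44 × 39.95 × 3.7550 = 3.6021 mm/d
Over 31 days: 3.6021 × 31 = 111.665 mm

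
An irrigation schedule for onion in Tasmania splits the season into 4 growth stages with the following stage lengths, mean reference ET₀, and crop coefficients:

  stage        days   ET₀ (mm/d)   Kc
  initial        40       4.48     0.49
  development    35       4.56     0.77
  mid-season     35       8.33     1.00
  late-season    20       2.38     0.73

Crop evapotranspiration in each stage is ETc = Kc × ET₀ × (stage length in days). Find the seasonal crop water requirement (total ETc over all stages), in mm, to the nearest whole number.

initial: 0.49 × 4.48 × 40 = 87.81 mm
development: 0.77 × 4.56 × 35 = 122.89 mm
mid-season: 1.00 × 8.33 × 35 = 291.55 mm
late-season: 0.73 × 2.38 × 20 = 34.75 mm
Seasonal total = 537.00 mm

537 mm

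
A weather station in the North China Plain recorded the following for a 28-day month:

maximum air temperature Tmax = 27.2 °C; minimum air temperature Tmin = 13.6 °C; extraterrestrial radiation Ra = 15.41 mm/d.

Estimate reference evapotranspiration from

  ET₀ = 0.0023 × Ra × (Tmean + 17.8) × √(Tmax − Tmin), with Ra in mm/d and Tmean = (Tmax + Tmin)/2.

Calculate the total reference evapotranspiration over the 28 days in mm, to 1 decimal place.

139.8 mm

Tmean = (27.2 + 13.6)/2 = 20.40 °C
ET₀ = 0.0023 × 15.41 × (20.40 + 17.8) × √13.6 = 0.0023 × 15.41 × 38.20 × 3.6878 = 4.9930 mm/d
Over 28 days: 4.9930 × 28 = 139.804 mm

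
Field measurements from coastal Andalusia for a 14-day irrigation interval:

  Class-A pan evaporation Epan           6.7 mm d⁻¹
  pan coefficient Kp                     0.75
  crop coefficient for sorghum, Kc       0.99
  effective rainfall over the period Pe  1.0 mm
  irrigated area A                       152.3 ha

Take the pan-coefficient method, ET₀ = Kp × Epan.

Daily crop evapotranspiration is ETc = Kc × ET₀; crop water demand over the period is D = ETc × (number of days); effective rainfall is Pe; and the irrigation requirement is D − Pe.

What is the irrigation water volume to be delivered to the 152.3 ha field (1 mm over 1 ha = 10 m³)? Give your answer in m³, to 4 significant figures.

104500 m³

ET₀ = 0.75 × 6.7 = 5.0250 mm/d
ETc = Kc × ET₀ = 0.99 × 5.0250 = 4.9748 mm/d
Crop demand D = ETc × 14 d = 4.9748 × 14 = 69.647 mm
D − Pe = 69.647 − 1.0 = 68.647 mm
Volume = 68.647 mm × 152.3 ha × 10 = 104549.4 m³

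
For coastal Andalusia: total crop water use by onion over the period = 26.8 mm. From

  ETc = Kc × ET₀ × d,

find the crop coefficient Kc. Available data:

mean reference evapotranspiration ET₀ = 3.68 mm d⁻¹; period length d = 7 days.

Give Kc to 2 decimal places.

ETc = Kc × ET₀ × d  ⇒  Kc = ETc / (ET₀ × d)
Kc = 26.8 / (3.68 × 7) = 26.8 / 25.76 = 1.0404

1.04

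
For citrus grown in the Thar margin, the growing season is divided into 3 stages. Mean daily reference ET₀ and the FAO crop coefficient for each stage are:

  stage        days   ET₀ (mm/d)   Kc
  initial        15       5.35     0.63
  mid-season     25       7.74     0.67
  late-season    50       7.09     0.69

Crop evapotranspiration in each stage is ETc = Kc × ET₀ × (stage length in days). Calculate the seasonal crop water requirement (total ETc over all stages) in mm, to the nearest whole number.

425 mm

initial: 0.63 × 5.35 × 15 = 50.56 mm
mid-season: 0.67 × 7.74 × 25 = 129.65 mm
late-season: 0.69 × 7.09 × 50 = 244.61 mm
Seasonal total = 424.82 mm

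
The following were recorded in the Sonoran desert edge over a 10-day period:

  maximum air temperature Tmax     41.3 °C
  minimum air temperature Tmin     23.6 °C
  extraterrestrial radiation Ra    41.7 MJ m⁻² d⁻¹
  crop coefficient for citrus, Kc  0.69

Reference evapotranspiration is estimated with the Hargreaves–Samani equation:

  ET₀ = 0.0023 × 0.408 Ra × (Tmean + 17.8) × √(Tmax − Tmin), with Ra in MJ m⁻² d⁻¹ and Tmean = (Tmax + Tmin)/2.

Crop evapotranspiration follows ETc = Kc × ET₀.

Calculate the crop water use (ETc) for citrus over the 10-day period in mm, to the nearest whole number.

57 mm

Tmean = (41.3 + 23.6)/2 = 32.45 °C
0.408 Ra = 0.408 × 41.7 = 17.0136 mm/d equivalent
ET₀ = 0.0023 × 17.0136 × (32.45 + 17.8) × √17.7 = 0.0023 × 17.0136 × 50.25 × 4.2071 = 8.2726 mm/d
ETc = Kc × ET₀ = 0.69 × 8.2726 = 5.7081 mm/d
Over 10 days: 5.7081 × 10 = 57.081 mm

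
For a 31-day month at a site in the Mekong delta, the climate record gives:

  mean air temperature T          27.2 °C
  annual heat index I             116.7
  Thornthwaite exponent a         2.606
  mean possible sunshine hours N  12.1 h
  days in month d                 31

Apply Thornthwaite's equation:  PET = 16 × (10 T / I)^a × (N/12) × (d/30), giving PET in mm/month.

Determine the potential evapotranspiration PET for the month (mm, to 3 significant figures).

151 mm

10T/I = 10 × 27.2 / 116.7 = 2.3308
(10T/I)^a = 2.3308^2.606 = 9.0723
Uncorrected PET = 16 × 9.0723 = 145.157 mm
Correction = (N/12)(d/30) = (12.1/12)(31/30) = 1.0419
PET = 145.157 × 1.0419 = 151.239 mm/month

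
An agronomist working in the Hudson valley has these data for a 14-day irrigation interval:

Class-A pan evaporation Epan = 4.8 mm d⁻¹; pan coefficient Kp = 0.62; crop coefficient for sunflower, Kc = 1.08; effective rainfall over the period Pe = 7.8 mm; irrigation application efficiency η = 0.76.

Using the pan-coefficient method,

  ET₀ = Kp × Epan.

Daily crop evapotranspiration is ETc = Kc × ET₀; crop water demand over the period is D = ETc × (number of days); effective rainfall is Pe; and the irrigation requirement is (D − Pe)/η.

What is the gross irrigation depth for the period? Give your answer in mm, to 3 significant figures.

ET₀ = 0.62 × 4.8 = 2.9760 mm/d
ETc = Kc × ET₀ = 1.08 × 2.9760 = 3.2141 mm/d
Crop demand D = ETc × 14 d = 3.2141 × 14 = 44.997 mm
D − Pe = 44.997 − 7.8 = 37.197 mm
Gross irrigation = 37.197 / 0.76 = 48.943 mm

48.9 mm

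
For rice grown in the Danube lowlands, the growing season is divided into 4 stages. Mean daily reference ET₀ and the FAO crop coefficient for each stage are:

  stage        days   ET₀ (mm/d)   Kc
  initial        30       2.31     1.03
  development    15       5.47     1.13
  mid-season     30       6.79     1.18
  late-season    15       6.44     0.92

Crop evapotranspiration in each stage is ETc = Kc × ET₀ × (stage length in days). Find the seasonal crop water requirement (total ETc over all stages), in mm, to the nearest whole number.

493 mm

initial: 1.03 × 2.31 × 30 = 71.38 mm
development: 1.13 × 5.47 × 15 = 92.72 mm
mid-season: 1.18 × 6.79 × 30 = 240.37 mm
late-season: 0.92 × 6.44 × 15 = 88.87 mm
Seasonal total = 493.34 mm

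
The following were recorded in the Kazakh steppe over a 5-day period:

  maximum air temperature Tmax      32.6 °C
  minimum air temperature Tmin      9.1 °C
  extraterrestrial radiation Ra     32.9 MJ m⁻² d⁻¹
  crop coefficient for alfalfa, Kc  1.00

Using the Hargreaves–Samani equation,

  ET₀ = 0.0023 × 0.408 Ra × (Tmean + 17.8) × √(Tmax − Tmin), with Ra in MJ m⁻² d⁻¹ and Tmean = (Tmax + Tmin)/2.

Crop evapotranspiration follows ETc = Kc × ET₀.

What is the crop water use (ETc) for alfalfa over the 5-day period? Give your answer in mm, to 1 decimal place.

28.9 mm

Tmean = (32.6 + 9.1)/2 = 20.85 °C
0.408 Ra = 0.408 × 32.9 = 13.4232 mm/d equivalent
ET₀ = 0.0023 × 13.4232 × (20.85 + 17.8) × √23.5 = 0.0023 × 13.4232 × 38.65 × 4.8477 = 5.7845 mm/d
ETc = Kc × ET₀ = 1.00 × 5.7845 = 5.7845 mm/d
Over 5 days: 5.7845 × 5 = 28.923 mm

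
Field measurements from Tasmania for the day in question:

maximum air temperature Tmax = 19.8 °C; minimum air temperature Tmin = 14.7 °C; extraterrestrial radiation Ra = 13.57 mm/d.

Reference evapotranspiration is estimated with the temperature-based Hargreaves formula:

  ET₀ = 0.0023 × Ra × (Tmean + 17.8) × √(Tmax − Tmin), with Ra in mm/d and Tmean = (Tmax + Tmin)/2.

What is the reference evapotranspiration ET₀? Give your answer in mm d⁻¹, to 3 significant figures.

Tmean = (19.8 + 14.7)/2 = 17.25 °C
ET₀ = 0.0023 × 13.57 × (17.25 + 17.8) × √5.1 = 0.0023 × 13.57 × 35.05 × 2.2583 = 2.4705 mm/d

2.47 mm d⁻¹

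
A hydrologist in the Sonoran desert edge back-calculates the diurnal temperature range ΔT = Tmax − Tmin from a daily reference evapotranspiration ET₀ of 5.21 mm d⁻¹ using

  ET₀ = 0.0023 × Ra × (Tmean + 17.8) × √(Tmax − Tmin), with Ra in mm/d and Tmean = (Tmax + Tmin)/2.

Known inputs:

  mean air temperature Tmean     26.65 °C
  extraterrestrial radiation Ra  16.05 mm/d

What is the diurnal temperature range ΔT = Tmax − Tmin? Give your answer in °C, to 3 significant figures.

10.1 °C

√ΔT = ET₀ / [0.0023 × Ra × (Tmean+17.8)] = 5.21 / (0.0023 × 16.05 × 44.45) = 3.1751
ΔT = 3.1751² = 10.081 °C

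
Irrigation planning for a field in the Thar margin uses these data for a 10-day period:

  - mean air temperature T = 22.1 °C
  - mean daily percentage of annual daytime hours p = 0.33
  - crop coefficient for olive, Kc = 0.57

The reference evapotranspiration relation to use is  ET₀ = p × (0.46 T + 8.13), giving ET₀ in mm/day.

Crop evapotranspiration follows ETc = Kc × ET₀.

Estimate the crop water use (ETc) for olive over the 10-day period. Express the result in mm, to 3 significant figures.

ET₀ = 0.33 × (0.46 × 22.1 + 8.13) = 0.33 × 18.296 = 6.0377 mm/d
ETc = Kc × ET₀ = 0.57 × 6.0377 = 3.4415 mm/d
Over 10 days: 3.4415 × 10 = 34.415 mm

34.4 mm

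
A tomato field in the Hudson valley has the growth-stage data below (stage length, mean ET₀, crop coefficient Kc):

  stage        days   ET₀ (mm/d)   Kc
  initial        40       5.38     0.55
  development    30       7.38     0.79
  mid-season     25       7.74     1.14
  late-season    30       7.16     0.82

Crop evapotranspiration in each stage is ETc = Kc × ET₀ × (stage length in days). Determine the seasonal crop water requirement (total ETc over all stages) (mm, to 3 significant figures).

initial: 0.55 × 5.38 × 40 = 118.36 mm
development: 0.79 × 7.38 × 30 = 174.91 mm
mid-season: 1.14 × 7.74 × 25 = 220.59 mm
late-season: 0.82 × 7.16 × 30 = 176.14 mm
Seasonal total = 690.00 mm

690 mm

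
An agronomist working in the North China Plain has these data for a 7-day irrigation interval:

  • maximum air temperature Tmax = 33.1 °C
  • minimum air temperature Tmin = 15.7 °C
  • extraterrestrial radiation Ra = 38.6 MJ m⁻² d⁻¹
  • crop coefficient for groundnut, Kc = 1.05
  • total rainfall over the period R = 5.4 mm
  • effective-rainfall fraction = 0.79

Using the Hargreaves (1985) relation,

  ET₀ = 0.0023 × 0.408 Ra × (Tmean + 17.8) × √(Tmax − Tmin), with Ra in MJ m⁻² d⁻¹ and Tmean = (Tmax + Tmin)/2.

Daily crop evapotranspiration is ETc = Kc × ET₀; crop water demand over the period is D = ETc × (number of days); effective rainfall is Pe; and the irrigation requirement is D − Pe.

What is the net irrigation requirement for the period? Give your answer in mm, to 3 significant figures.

42.6 mm

Tmean = (33.1 + 15.7)/2 = 24.40 °C
0.408 Ra = 0.408 × 38.6 = 15.7488 mm/d equivalent
ET₀ = 0.0023 × 15.7488 × (24.40 + 17.8) × √17.4 = 0.0023 × 15.7488 × 42.20 × 4.1713 = 6.3762 mm/d
ETc = Kc × ET₀ = 1.05 × 6.3762 = 6.6950 mm/d
Crop demand D = ETc × 7 d = 6.6950 × 7 = 46.865 mm
Pe = 0.79 × 5.4 = 4.266 mm
D − Pe = 46.865 − 4.266 = 42.599 mm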